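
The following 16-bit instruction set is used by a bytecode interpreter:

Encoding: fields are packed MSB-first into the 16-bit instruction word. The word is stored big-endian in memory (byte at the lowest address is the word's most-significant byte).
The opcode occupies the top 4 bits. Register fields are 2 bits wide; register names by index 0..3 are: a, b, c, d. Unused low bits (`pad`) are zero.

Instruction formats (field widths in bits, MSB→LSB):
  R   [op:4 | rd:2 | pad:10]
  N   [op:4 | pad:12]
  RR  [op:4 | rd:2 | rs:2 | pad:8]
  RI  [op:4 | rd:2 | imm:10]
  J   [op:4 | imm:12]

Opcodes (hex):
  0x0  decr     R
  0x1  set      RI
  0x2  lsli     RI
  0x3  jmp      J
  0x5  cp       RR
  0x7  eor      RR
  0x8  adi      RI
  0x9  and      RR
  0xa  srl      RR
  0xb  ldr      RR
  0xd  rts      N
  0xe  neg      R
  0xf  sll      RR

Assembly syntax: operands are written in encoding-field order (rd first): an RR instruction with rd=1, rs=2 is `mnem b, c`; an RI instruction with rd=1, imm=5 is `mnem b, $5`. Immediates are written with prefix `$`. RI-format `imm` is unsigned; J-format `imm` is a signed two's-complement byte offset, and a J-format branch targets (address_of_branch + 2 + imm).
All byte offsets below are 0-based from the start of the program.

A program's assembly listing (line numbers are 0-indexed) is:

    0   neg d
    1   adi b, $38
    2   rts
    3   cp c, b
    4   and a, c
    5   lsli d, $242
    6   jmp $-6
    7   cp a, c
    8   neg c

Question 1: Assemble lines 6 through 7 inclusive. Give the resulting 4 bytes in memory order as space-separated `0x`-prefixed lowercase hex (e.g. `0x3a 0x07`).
L6: jmp op=0x3:4|imm=-6:12 ⇒ 0x3ffa ⇒ big 3f fa
L7: cp op=0x5:4|rd=0:2|rs=2:2|pad=0:8 ⇒ 0x5200 ⇒ big 52 00

0x3f 0xfa 0x52 0x00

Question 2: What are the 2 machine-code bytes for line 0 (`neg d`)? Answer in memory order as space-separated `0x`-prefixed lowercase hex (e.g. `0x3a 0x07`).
0xec 0x00

line 0 (neg): pack op=0xe:4|rd=3:2|pad=0:10 = 0xec00; big→ ec 00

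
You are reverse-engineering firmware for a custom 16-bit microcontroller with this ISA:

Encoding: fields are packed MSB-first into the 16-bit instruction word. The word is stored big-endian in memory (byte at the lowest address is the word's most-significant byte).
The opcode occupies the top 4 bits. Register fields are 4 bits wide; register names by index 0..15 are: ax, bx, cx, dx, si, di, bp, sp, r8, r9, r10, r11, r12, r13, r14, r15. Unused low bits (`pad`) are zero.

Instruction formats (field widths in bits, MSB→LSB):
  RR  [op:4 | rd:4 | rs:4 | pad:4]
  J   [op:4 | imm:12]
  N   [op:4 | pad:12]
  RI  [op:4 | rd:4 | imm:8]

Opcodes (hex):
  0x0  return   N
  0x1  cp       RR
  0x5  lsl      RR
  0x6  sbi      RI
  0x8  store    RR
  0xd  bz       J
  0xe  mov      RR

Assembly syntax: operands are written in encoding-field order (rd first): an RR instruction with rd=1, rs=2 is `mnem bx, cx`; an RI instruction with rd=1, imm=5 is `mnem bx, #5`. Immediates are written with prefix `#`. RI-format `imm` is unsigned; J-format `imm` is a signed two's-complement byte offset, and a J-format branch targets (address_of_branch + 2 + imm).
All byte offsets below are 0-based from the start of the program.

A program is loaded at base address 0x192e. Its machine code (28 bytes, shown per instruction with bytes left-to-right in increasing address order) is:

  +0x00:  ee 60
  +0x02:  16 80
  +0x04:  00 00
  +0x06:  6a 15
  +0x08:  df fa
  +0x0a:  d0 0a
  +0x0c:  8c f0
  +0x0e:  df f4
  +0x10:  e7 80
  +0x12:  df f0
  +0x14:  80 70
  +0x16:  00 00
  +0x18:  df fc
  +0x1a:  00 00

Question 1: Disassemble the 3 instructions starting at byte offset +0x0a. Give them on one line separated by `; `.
bz #10; store r12, r15; bz #-12

off 0x0a: read d0 0a as big → 0xd00a
  opcode bits[15:12]=0xd: bz/J
  imm: (w>>0)&0xfff=0xa → #10
off 0x0c: read 8c f0 as big → 0x8cf0
  opcode bits[15:12]=0x8: store/RR
  rd: (w>>8)&0xf=0xc → r12
  rs: (w>>4)&0xf=0xf → r15
off 0x0e: read df f4 as big → 0xdff4
  opcode bits[15:12]=0xd: bz/J
  imm: (w>>0)&0xfff=0xff4 (s12→-12) → #-12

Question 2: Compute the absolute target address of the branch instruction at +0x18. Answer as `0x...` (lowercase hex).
+0x18: df fc ⇒ word 0xdffc (big)
  opcode bits[15:12]=0xd: bz/J
  imm: (w>>0)&0xfff=0xffc (s12→-4) → #-4
  target = base 0x192e + off 0x18 + 2 + imm -4 = 0x1944

0x1944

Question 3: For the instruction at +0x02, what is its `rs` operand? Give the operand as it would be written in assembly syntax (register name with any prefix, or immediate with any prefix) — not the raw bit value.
r8

[02] 16 80 → 0x1680
  opcode bits[15:12]=0x1: cp/RR
  [11:8] rd=6 = bp
  [7:4] rs=8 = r8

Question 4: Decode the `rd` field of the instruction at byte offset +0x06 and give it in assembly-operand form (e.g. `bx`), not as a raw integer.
r10

@+06  big-endian(6a 15) = 0x6a15
  op=0x6a15>>12=0x6 ⇒ sbi (RI)
  [11:8] rd=10 = r10
  [7:0] imm=21 = #21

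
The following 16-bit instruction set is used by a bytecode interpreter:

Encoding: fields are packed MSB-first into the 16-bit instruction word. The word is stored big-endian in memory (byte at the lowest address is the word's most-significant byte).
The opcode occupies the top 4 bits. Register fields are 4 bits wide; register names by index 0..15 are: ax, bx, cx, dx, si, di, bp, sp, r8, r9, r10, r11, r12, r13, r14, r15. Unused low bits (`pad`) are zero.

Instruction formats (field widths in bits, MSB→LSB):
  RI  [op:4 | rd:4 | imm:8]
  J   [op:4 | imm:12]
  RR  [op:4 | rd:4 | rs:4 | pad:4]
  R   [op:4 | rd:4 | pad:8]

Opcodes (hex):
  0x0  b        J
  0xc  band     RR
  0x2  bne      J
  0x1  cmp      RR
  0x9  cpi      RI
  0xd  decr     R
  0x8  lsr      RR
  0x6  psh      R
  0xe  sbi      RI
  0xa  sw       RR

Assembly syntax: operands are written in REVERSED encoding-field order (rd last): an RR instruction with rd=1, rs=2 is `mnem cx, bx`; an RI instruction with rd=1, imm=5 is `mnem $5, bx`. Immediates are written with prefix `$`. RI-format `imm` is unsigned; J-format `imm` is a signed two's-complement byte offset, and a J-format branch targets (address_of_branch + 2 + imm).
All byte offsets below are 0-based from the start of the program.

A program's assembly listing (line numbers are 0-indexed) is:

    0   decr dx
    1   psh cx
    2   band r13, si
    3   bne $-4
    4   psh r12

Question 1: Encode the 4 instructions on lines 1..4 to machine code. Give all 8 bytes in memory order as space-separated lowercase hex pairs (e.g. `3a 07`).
62 00 c4 d0 2f fc 6c 00

line 1 (psh): pack op=0x6:4|rd=2:4|pad=0:8 = 0x6200; big→ 62 00
line 2 (band): pack op=0xc:4|rd=4:4|rs=13:4|pad=0:4 = 0xc4d0; big→ c4 d0
line 3 (bne): pack op=0x2:4|imm=-4:12 = 0x2ffc; big→ 2f fc
line 4 (psh): pack op=0x6:4|rd=12:4|pad=0:8 = 0x6c00; big→ 6c 00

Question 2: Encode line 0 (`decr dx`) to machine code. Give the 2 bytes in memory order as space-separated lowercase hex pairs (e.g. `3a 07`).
d3 00

0. decr fields op=0xd:4|rd=3:4|pad=0:8 → word d300h → d3 00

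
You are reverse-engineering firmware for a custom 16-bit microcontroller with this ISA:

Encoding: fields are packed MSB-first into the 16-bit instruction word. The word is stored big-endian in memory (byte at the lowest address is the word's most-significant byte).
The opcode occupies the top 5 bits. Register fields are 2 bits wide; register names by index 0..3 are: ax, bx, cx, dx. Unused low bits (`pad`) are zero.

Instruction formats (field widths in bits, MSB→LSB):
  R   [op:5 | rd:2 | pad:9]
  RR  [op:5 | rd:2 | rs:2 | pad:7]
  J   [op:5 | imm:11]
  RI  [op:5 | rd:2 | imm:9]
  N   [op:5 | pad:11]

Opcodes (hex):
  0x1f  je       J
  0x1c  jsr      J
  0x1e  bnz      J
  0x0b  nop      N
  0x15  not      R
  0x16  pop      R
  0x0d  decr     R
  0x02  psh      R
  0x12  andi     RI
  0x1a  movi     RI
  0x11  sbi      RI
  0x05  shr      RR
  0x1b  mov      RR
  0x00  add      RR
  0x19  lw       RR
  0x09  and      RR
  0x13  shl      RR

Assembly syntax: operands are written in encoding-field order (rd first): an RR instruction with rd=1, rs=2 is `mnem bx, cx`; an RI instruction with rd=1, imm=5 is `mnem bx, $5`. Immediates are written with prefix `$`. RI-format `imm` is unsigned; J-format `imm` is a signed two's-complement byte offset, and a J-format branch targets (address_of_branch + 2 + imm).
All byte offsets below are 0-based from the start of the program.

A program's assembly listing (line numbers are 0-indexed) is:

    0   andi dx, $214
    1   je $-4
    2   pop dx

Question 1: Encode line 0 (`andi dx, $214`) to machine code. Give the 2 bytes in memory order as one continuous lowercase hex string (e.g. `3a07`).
L0: andi op=0x12:5|rd=3:2|imm=214:9 ⇒ 0x96d6 ⇒ big 96 d6

96d6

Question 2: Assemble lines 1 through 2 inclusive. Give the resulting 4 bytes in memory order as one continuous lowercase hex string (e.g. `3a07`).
1. je fields op=0x1f:5|imm=-4:11 → word fffch → ff fc
2. pop fields op=0x16:5|rd=3:2|pad=0:9 → word b600h → b6 00

fffcb600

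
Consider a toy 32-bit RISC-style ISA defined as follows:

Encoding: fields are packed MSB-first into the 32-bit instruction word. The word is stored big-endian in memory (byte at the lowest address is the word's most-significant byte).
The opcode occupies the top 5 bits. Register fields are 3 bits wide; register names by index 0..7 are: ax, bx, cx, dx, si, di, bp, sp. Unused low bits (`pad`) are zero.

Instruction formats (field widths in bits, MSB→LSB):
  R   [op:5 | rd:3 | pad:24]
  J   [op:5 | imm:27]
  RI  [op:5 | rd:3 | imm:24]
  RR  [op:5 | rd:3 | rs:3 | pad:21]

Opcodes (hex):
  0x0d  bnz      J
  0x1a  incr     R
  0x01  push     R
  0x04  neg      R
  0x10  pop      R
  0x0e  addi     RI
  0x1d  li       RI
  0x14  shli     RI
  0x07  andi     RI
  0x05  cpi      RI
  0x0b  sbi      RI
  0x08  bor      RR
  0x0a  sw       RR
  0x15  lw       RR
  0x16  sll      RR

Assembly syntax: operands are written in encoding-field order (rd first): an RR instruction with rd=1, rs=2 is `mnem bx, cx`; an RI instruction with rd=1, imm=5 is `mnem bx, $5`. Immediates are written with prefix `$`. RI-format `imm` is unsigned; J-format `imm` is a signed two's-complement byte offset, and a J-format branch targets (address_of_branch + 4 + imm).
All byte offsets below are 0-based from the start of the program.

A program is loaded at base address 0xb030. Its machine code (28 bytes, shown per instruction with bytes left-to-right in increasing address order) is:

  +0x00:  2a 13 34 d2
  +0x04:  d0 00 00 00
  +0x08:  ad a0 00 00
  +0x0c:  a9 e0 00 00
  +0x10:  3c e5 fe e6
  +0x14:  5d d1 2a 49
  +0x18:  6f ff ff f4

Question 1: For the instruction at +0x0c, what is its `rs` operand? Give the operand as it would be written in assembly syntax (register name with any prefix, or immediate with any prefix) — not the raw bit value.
sp

off 0x0c: read a9 e0 00 00 as big → 0xa9e00000
  top 5b → 0x15 → lw [RR]
  rd@[26:24]=0x1 ⇒ bx
  rs@[23:21]=0x7 ⇒ sp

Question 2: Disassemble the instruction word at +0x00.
@+00  big-endian(2a 13 34 d2) = 0x2a1334d2
  opcode bits[31:27]=0x5: cpi/RI
  rd@[26:24]=0x2 ⇒ cx
  imm@[23:0]=0x1334d2 ⇒ $1258706

cpi cx, $1258706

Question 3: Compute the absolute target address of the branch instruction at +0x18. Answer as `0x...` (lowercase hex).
+0x18: 6f ff ff f4 ⇒ word 0x6ffffff4 (big)
  op=0x6ffffff4>>27=0xd ⇒ bnz (J)
  [26:0] imm=134217716 (s27→-12) = $-12
  target = base 0xb030 + off 0x18 + 4 + imm -12 = 0xb040

0xb040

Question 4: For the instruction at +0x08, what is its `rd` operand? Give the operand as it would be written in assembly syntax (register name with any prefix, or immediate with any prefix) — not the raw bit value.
[08] ad a0 00 00 → 0xada00000
  top 5b → 0x15 → lw [RR]
  rd: (w>>24)&0x7=0x5 → di
  rs: (w>>21)&0x7=0x5 → di

di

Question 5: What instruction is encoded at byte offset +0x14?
sbi di, $13707849

+0x14: 5d d1 2a 49 ⇒ word 0x5dd12a49 (big)
  opcode bits[31:27]=0xb: sbi/RI
  rd: (w>>24)&0x7=0x5 → di
  imm: (w>>0)&0xffffff=0xd12a49 → $13707849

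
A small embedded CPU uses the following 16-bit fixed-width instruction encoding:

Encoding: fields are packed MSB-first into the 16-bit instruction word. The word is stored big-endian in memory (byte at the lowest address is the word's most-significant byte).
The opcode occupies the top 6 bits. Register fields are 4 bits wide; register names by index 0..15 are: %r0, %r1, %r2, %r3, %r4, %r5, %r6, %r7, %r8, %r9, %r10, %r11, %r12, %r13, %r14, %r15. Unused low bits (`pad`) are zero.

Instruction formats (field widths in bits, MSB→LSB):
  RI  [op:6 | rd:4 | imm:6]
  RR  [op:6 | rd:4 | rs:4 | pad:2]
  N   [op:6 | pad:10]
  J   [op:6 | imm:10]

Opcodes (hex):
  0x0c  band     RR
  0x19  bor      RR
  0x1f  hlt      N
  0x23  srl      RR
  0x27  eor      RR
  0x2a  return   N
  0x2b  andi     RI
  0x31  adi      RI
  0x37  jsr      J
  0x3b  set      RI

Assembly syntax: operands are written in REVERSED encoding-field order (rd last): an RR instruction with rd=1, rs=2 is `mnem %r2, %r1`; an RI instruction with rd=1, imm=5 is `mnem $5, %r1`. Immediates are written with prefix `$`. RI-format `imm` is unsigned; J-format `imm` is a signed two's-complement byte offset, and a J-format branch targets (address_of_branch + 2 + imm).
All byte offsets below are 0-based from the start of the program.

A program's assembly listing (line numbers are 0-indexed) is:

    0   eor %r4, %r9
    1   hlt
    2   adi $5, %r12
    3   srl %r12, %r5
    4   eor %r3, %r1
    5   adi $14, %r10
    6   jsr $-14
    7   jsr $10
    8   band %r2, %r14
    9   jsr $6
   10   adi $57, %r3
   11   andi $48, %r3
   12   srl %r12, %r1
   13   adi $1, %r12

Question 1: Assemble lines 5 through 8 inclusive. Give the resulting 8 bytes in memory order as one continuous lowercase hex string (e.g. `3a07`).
c68edff2dc0a3388

L5: adi op=0x31:6|rd=10:4|imm=14:6 ⇒ 0xc68e ⇒ big c6 8e
L6: jsr op=0x37:6|imm=-14:10 ⇒ 0xdff2 ⇒ big df f2
L7: jsr op=0x37:6|imm=10:10 ⇒ 0xdc0a ⇒ big dc 0a
L8: band op=0xc:6|rd=14:4|rs=2:4|pad=0:2 ⇒ 0x3388 ⇒ big 33 88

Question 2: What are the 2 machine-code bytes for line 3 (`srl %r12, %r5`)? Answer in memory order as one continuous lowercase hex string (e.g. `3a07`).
3. srl fields op=0x23:6|rd=5:4|rs=12:4|pad=0:2 → word 8d70h → 8d 70

8d70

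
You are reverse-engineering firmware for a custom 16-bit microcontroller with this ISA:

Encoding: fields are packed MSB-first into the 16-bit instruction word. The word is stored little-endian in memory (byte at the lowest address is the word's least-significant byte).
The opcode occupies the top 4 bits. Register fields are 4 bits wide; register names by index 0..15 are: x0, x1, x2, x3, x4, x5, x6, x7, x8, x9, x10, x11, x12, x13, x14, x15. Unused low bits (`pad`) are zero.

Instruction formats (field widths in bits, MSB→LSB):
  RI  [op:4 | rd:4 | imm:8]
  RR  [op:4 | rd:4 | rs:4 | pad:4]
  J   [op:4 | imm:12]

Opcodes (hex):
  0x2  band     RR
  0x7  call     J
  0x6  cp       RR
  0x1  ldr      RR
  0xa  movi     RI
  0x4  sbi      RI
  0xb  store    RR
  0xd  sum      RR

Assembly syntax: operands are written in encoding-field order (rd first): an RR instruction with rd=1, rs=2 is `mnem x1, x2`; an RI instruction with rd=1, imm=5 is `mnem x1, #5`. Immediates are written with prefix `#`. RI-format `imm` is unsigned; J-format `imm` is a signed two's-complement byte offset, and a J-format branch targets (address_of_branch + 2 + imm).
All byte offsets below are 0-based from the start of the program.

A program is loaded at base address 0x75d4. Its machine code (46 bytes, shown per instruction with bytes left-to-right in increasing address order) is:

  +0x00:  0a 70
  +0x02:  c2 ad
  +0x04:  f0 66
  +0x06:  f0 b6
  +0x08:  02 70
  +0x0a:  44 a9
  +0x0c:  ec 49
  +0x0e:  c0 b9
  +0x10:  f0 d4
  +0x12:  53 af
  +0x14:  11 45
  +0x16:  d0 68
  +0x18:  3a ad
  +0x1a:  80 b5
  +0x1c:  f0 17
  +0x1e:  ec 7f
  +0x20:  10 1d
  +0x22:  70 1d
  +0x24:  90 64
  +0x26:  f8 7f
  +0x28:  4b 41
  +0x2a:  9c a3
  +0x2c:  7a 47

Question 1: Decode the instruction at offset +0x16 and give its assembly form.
cp x8, x13

@+16  little-endian(d0 68) = 0x68d0
  op=0x68d0>>12=0x6 ⇒ cp (RR)
  [11:8] rd=8 = x8
  [7:4] rs=13 = x13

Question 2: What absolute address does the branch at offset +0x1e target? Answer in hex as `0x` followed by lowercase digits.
0x75e0

[1e] ec 7f → 0x7fec
  top 4b → 0x7 → call [J]
  [11:0] imm=4076 (s12→-20) = #-20
  target = base 0x75d4 + off 0x1e + 2 + imm -20 = 0x75e0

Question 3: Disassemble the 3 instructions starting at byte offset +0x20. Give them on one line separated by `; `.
ldr x13, x1; ldr x13, x7; cp x4, x9

off 0x20: read 10 1d as little → 0x1d10
  top 4b → 0x1 → ldr [RR]
  [11:8] rd=13 = x13
  [7:4] rs=1 = x1
off 0x22: read 70 1d as little → 0x1d70
  top 4b → 0x1 → ldr [RR]
  [11:8] rd=13 = x13
  [7:4] rs=7 = x7
off 0x24: read 90 64 as little → 0x6490
  top 4b → 0x6 → cp [RR]
  [11:8] rd=4 = x4
  [7:4] rs=9 = x9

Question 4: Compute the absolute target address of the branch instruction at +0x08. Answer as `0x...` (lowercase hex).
0x75e0

+0x08: 02 70 ⇒ word 0x7002 (little)
  top 4b → 0x7 → call [J]
  [11:0] imm=2 = #2
  target = base 0x75d4 + off 0x08 + 2 + imm 2 = 0x75e0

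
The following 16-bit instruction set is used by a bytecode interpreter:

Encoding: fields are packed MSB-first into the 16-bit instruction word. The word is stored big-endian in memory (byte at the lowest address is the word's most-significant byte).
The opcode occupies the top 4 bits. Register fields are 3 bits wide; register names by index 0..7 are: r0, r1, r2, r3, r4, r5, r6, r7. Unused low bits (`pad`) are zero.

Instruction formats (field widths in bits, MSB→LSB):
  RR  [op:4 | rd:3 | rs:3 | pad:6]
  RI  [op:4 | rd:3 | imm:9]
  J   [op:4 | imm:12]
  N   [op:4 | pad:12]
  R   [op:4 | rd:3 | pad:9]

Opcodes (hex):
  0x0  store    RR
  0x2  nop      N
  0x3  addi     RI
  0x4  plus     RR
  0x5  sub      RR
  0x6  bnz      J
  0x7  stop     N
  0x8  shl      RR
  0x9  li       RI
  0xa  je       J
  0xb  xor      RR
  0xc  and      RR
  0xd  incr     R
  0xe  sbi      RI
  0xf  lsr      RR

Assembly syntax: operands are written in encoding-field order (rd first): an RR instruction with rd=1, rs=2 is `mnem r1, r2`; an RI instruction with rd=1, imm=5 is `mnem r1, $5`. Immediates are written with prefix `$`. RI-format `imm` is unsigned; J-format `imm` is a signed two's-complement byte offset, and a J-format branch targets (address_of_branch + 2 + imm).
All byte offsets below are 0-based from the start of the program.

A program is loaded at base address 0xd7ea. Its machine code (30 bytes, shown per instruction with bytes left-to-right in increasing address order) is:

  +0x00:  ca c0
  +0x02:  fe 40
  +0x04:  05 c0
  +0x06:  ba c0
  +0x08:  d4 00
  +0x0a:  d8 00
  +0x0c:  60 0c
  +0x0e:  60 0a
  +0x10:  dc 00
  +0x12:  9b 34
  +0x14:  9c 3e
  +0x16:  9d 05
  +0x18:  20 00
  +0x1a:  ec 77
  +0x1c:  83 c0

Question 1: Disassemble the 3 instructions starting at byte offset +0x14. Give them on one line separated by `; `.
li r6, $62; li r6, $261; nop

+0x14: 9c 3e ⇒ word 0x9c3e (big)
  op=0x9c3e>>12=0x9 ⇒ li (RI)
  rd: (w>>9)&0x7=0x6 → r6
  imm: (w>>0)&0x1ff=0x3e → $62
+0x16: 9d 05 ⇒ word 0x9d05 (big)
  op=0x9d05>>12=0x9 ⇒ li (RI)
  rd: (w>>9)&0x7=0x6 → r6
  imm: (w>>0)&0x1ff=0x105 → $261
+0x18: 20 00 ⇒ word 0x2000 (big)
  op=0x2000>>12=0x2 ⇒ nop (N)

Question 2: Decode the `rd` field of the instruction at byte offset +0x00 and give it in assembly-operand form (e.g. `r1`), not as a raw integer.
@+00  big-endian(ca c0) = 0xcac0
  top 4b → 0xc → and [RR]
  rd@[11:9]=0x5 ⇒ r5
  rs@[8:6]=0x3 ⇒ r3

r5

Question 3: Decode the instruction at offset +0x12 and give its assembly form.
li r5, $308

off 0x12: read 9b 34 as big → 0x9b34
  op=0x9b34>>12=0x9 ⇒ li (RI)
  rd@[11:9]=0x5 ⇒ r5
  imm@[8:0]=0x134 ⇒ $308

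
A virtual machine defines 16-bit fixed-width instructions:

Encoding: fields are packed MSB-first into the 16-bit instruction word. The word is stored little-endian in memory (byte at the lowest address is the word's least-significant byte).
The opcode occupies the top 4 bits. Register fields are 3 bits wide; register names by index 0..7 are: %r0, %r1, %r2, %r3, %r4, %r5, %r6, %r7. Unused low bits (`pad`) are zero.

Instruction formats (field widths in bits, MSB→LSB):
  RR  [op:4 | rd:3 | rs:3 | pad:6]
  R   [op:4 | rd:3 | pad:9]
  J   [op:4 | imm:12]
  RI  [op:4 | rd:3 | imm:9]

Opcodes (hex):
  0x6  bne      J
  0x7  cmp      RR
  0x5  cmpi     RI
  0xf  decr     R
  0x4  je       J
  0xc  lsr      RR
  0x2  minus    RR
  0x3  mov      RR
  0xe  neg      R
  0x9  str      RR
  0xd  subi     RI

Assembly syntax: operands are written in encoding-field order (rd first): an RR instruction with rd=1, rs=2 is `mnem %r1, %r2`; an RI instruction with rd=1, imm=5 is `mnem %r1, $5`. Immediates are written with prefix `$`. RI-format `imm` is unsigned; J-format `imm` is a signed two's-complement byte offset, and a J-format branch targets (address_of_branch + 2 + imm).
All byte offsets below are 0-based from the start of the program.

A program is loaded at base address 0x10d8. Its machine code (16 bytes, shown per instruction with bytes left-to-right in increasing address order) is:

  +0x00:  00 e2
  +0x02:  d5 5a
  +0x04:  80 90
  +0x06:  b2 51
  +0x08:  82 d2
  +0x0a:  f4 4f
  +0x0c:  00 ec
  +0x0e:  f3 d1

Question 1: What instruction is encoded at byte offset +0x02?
+0x02: d5 5a ⇒ word 0x5ad5 (little)
  top 4b → 0x5 → cmpi [RI]
  rd: (w>>9)&0x7=0x5 → %r5
  imm: (w>>0)&0x1ff=0xd5 → $213

cmpi %r5, $213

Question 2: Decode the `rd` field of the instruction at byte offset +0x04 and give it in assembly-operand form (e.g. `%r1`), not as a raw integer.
off 0x04: read 80 90 as little → 0x9080
  op=0x9080>>12=0x9 ⇒ str (RR)
  [11:9] rd=0 = %r0
  [8:6] rs=2 = %r2

%r0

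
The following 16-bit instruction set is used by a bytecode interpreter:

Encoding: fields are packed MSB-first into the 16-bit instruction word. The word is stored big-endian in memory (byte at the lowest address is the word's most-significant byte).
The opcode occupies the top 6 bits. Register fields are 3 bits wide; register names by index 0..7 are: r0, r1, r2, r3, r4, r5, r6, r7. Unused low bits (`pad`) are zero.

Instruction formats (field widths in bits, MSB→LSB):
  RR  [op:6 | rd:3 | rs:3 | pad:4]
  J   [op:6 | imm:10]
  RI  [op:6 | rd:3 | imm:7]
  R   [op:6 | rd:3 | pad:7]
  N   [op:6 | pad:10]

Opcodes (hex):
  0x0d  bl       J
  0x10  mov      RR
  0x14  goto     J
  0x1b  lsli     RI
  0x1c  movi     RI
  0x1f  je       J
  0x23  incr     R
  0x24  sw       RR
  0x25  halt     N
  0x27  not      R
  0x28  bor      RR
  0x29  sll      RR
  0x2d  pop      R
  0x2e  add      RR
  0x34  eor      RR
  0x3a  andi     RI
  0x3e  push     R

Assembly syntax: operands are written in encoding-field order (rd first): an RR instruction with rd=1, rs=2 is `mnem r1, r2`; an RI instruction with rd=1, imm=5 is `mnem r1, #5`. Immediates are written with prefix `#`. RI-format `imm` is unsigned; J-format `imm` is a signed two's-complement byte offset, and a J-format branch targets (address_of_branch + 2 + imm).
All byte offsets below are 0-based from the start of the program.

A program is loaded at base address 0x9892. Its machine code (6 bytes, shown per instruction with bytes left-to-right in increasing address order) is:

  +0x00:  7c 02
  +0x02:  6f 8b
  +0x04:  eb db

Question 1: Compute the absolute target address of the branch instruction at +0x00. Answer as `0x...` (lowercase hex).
0x9896

+0x00: 7c 02 ⇒ word 0x7c02 (big)
  top 6b → 0x1f → je [J]
  [9:0] imm=2 = #2
  target = base 0x9892 + off 0x00 + 2 + imm 2 = 0x9896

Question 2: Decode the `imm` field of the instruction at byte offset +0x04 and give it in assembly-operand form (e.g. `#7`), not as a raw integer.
@+04  big-endian(eb db) = 0xebdb
  op=0xebdb>>10=0x3a ⇒ andi (RI)
  [9:7] rd=7 = r7
  [6:0] imm=91 = #91

#91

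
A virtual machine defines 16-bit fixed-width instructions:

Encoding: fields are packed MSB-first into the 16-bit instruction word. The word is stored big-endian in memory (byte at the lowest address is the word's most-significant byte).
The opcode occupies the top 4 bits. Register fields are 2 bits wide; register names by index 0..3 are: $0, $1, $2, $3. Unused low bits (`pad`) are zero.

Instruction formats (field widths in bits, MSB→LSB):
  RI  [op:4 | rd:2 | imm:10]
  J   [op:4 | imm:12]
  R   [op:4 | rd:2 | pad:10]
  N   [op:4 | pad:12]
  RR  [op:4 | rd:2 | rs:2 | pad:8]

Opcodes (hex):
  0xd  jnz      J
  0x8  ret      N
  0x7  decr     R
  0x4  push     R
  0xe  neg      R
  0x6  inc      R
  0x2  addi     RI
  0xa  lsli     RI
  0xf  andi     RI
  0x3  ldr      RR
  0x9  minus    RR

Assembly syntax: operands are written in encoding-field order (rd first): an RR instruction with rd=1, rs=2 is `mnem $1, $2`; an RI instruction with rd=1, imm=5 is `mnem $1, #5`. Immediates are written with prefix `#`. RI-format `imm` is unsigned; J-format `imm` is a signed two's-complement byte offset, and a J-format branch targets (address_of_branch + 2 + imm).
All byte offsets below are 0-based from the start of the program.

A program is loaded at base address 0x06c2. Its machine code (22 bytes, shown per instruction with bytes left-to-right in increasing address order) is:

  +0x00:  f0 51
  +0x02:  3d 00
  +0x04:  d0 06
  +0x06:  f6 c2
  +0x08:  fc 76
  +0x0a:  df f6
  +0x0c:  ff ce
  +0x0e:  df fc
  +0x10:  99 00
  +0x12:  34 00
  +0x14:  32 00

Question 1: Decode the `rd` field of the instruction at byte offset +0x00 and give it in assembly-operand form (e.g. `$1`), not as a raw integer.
[00] f0 51 → 0xf051
  op=0xf051>>12=0xf ⇒ andi (RI)
  rd@[11:10]=0x0 ⇒ $0
  imm@[9:0]=0x51 ⇒ #81

$0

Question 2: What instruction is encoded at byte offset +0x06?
andi $1, #706

+0x06: f6 c2 ⇒ word 0xf6c2 (big)
  opcode bits[15:12]=0xf: andi/RI
  rd: (w>>10)&0x3=0x1 → $1
  imm: (w>>0)&0x3ff=0x2c2 → #706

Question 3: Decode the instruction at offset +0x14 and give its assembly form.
off 0x14: read 32 00 as big → 0x3200
  top 4b → 0x3 → ldr [RR]
  rd: (w>>10)&0x3=0x0 → $0
  rs: (w>>8)&0x3=0x2 → $2

ldr $0, $2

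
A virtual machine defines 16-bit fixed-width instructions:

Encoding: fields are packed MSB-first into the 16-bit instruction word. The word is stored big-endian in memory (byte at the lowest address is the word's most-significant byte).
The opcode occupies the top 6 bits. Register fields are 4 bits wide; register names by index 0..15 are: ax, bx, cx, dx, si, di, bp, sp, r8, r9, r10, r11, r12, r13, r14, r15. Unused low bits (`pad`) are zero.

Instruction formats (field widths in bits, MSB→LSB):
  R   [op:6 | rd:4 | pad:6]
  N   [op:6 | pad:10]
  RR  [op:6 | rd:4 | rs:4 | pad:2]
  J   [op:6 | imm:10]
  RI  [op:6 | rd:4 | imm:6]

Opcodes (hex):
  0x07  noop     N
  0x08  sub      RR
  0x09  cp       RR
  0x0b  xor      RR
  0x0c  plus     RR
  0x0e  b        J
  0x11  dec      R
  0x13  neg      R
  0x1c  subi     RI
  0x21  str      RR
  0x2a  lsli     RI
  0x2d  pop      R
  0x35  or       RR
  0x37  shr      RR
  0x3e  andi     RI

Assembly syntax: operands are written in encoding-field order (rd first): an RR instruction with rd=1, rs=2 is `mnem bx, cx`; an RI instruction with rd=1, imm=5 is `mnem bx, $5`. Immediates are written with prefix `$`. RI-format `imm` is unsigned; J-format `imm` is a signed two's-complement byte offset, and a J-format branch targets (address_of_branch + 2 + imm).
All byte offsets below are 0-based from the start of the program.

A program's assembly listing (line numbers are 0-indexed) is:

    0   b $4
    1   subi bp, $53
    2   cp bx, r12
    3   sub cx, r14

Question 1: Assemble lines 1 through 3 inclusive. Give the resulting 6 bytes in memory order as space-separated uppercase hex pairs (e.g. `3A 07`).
71 B5 24 70 20 B8

line 1 (subi): pack op=0x1c:6|rd=6:4|imm=53:6 = 0x71b5; big→ 71 b5
line 2 (cp): pack op=0x9:6|rd=1:4|rs=12:4|pad=0:2 = 0x2470; big→ 24 70
line 3 (sub): pack op=0x8:6|rd=2:4|rs=14:4|pad=0:2 = 0x20b8; big→ 20 b8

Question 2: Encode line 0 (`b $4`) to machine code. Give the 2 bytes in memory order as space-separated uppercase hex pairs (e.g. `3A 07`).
0. b fields op=0xe:6|imm=4:10 → word 3804h → 38 04

38 04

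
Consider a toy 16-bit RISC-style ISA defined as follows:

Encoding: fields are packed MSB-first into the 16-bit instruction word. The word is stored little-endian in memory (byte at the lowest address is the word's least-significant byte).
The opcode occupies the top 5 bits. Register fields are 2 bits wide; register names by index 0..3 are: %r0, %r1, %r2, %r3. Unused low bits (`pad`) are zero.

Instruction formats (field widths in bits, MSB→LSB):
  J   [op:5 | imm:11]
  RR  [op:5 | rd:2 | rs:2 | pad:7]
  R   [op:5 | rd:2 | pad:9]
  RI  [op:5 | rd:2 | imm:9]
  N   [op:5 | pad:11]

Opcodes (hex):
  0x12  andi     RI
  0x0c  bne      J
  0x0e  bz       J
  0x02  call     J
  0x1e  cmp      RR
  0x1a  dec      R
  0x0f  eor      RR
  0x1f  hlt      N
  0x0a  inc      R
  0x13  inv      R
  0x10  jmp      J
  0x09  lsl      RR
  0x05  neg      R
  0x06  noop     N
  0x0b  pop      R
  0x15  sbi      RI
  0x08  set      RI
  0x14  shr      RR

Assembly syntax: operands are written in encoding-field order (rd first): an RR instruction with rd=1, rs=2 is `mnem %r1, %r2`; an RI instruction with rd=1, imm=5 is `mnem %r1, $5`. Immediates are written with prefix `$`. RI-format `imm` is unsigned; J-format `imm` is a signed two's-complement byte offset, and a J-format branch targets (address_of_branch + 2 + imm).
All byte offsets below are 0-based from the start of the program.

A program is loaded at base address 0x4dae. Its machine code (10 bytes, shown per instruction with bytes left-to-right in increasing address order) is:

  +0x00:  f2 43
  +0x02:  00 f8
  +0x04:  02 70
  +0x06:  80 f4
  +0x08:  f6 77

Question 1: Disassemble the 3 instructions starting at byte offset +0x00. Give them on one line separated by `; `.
off 0x00: read f2 43 as little → 0x43f2
  op=0x43f2>>11=0x8 ⇒ set (RI)
  [10:9] rd=1 = %r1
  [8:0] imm=498 = $498
off 0x02: read 00 f8 as little → 0xf800
  op=0xf800>>11=0x1f ⇒ hlt (N)
off 0x04: read 02 70 as little → 0x7002
  op=0x7002>>11=0xe ⇒ bz (J)
  [10:0] imm=2 = $2

set %r1, $498; hlt; bz $2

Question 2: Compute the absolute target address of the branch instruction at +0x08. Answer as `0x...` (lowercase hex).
off 0x08: read f6 77 as little → 0x77f6
  top 5b → 0xe → bz [J]
  imm: (w>>0)&0x7ff=0x7f6 (s11→-10) → $-10
  target = base 0x4dae + off 0x08 + 2 + imm -10 = 0x4dae

0x4dae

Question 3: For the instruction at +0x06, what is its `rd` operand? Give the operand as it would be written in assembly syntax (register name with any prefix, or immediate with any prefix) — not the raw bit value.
off 0x06: read 80 f4 as little → 0xf480
  op=0xf480>>11=0x1e ⇒ cmp (RR)
  rd: (w>>9)&0x3=0x2 → %r2
  rs: (w>>7)&0x3=0x1 → %r1

%r2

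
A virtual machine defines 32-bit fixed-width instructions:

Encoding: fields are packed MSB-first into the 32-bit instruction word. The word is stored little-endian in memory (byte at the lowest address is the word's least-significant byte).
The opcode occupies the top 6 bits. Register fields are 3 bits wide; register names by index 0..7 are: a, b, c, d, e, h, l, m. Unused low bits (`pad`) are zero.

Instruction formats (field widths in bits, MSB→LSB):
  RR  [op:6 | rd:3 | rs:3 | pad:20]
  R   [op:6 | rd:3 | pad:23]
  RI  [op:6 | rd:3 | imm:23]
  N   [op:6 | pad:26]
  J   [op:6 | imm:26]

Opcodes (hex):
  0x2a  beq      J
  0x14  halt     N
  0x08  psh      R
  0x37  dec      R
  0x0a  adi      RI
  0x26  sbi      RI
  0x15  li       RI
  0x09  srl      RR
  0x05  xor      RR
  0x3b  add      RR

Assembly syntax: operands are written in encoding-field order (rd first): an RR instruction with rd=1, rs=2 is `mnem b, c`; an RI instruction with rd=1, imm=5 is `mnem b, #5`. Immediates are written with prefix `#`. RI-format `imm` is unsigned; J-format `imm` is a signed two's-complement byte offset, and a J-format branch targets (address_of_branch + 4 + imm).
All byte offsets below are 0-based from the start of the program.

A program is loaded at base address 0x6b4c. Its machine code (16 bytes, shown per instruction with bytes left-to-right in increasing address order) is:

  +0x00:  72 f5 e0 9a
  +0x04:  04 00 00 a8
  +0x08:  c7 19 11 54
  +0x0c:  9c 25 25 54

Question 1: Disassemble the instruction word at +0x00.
sbi h, #6354290

@+00  little-endian(72 f5 e0 9a) = 0x9ae0f572
  opcode bits[31:26]=0x26: sbi/RI
  rd@[25:23]=0x5 ⇒ h
  imm@[22:0]=0x60f572 ⇒ #6354290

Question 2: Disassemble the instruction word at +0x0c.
li a, #2434460

@+0c  little-endian(9c 25 25 54) = 0x5425259c
  top 6b → 0x15 → li [RI]
  rd: (w>>23)&0x7=0x0 → a
  imm: (w>>0)&0x7fffff=0x25259c → #2434460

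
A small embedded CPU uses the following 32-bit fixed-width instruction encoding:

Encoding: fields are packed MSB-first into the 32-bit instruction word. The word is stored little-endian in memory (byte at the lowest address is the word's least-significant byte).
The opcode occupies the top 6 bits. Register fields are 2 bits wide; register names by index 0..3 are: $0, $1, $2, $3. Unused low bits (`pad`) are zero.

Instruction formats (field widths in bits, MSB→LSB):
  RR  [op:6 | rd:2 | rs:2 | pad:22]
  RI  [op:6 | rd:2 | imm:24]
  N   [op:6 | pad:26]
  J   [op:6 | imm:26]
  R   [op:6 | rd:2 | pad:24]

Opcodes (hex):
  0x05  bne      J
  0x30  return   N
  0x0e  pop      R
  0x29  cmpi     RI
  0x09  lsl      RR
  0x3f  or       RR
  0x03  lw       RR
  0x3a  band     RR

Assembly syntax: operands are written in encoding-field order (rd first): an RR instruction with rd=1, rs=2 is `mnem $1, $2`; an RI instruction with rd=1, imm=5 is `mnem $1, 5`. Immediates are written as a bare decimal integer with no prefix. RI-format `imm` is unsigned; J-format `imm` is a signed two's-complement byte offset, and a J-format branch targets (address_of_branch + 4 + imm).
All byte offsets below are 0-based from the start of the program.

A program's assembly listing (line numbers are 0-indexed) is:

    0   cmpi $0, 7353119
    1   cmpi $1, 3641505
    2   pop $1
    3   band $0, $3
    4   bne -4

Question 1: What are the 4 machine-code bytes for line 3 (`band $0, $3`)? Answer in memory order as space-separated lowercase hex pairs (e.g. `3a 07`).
00 00 c0 e8

3. band fields op=0x3a:6|rd=0:2|rs=3:2|pad=0:22 → word e8c00000h → 00 00 c0 e8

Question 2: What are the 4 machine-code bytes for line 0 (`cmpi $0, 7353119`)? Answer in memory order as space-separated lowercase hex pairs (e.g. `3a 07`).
0. cmpi fields op=0x29:6|rd=0:2|imm=7353119:24 → word a470331fh → 1f 33 70 a4

1f 33 70 a4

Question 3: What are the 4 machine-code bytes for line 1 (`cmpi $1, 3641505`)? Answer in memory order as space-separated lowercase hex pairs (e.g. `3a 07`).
1. cmpi fields op=0x29:6|rd=1:2|imm=3641505:24 → word a53790a1h → a1 90 37 a5

a1 90 37 a5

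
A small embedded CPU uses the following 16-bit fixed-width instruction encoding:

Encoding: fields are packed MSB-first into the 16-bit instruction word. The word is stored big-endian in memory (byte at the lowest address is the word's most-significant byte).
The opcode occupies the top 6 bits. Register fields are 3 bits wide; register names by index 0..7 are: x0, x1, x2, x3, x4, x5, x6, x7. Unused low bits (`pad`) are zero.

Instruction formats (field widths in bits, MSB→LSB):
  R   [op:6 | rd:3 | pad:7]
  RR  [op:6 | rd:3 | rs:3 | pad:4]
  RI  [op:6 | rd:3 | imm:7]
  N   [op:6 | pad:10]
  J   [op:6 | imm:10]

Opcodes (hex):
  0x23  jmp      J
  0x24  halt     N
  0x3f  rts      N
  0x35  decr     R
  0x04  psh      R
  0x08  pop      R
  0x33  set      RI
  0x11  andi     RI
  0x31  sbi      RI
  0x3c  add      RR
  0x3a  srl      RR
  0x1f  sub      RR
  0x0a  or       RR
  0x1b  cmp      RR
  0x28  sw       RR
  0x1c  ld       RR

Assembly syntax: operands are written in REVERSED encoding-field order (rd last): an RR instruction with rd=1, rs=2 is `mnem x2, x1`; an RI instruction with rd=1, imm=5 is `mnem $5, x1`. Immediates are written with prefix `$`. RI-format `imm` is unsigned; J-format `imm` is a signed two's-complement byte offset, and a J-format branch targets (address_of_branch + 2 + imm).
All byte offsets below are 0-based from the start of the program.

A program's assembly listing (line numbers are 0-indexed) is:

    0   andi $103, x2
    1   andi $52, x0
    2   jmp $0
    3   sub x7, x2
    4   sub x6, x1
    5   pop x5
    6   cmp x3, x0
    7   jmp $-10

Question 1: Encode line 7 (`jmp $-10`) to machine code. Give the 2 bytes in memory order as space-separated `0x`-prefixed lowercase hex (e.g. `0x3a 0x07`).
L7: jmp op=0x23:6|imm=-10:10 ⇒ 0x8ff6 ⇒ big 8f f6

0x8f 0xf6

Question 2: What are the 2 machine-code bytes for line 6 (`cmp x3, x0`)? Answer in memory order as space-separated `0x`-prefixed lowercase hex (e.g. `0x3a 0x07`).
0x6c 0x30

L6: cmp op=0x1b:6|rd=0:3|rs=3:3|pad=0:4 ⇒ 0x6c30 ⇒ big 6c 30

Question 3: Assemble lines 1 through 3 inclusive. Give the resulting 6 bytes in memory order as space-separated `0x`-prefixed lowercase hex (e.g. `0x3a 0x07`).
line 1 (andi): pack op=0x11:6|rd=0:3|imm=52:7 = 0x4434; big→ 44 34
line 2 (jmp): pack op=0x23:6|imm=0:10 = 0x8c00; big→ 8c 00
line 3 (sub): pack op=0x1f:6|rd=2:3|rs=7:3|pad=0:4 = 0x7d70; big→ 7d 70

0x44 0x34 0x8c 0x00 0x7d 0x70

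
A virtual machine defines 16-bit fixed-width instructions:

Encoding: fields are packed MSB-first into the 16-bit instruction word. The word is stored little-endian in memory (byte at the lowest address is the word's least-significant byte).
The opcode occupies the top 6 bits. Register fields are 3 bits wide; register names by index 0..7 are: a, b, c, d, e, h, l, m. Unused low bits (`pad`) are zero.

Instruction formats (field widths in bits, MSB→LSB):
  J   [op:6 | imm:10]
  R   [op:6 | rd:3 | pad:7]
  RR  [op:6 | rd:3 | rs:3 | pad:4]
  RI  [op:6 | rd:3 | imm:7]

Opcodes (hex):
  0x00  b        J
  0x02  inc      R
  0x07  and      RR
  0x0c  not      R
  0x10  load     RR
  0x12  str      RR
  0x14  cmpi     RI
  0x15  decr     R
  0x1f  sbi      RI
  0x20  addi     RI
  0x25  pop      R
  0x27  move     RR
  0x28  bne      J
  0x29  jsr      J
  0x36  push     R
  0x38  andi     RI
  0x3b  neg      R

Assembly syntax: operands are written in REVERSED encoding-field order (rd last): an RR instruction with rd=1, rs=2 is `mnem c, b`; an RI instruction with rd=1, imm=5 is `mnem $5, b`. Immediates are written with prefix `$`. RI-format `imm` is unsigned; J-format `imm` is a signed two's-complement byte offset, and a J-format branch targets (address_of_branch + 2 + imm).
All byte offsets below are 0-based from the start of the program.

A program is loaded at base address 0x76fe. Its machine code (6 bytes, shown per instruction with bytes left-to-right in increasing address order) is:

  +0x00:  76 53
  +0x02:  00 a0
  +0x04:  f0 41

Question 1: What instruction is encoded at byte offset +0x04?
load m, d

+0x04: f0 41 ⇒ word 0x41f0 (little)
  op=0x41f0>>10=0x10 ⇒ load (RR)
  rd@[9:7]=0x3 ⇒ d
  rs@[6:4]=0x7 ⇒ m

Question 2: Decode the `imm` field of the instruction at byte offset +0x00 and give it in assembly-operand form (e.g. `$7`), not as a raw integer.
$118

[00] 76 53 → 0x5376
  opcode bits[15:10]=0x14: cmpi/RI
  [9:7] rd=6 = l
  [6:0] imm=118 = $118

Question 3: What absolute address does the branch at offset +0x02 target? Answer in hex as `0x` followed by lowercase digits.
off 0x02: read 00 a0 as little → 0xa000
  op=0xa000>>10=0x28 ⇒ bne (J)
  imm: (w>>0)&0x3ff=0x0 → $0
  target = base 0x76fe + off 0x02 + 2 + imm 0 = 0x7702

0x7702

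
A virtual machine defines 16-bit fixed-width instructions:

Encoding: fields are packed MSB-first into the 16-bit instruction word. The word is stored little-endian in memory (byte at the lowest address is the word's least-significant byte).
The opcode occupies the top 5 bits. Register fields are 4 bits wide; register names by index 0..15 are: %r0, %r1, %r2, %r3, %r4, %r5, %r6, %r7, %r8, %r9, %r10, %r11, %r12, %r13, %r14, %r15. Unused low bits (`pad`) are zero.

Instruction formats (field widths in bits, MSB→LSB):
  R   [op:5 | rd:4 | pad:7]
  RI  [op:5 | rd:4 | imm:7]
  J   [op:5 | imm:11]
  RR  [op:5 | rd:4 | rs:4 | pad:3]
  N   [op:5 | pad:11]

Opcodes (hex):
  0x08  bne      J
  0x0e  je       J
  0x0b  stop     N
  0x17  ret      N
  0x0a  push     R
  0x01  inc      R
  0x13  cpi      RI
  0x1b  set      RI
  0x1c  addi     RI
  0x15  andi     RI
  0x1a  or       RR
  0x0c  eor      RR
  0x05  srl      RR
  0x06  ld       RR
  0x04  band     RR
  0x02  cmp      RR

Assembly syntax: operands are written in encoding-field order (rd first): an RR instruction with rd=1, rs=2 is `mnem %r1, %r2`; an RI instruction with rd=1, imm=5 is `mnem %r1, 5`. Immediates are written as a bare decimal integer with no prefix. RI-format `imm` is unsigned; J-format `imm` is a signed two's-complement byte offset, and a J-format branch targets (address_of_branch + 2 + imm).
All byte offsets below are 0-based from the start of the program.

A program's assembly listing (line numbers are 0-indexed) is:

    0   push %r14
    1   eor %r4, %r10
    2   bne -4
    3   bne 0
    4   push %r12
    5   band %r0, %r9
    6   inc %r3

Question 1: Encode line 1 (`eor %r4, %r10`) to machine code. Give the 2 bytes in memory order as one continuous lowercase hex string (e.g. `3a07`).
L1: eor op=0xc:5|rd=4:4|rs=10:4|pad=0:3 ⇒ 0x6250 ⇒ little 50 62

5062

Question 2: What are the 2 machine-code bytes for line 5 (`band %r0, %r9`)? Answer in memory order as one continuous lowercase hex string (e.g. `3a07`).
4820

line 5 (band): pack op=0x4:5|rd=0:4|rs=9:4|pad=0:3 = 0x2048; little→ 48 20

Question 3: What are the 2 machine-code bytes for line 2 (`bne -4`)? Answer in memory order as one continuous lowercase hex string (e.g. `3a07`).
2. bne fields op=0x8:5|imm=-4:11 → word 47fch → fc 47

fc47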